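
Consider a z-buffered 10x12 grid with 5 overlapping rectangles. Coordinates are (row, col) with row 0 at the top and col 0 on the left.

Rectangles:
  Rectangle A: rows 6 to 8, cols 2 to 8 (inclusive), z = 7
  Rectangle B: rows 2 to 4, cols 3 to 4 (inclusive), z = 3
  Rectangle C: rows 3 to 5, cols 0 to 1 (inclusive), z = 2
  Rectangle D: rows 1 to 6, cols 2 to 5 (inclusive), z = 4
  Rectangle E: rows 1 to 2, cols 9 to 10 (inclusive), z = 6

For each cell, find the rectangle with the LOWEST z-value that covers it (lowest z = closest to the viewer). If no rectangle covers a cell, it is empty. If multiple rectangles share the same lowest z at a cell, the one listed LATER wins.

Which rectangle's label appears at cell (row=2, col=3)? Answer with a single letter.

Answer: B

Derivation:
Check cell (2,3):
  A: rows 6-8 cols 2-8 -> outside (row miss)
  B: rows 2-4 cols 3-4 z=3 -> covers; best now B (z=3)
  C: rows 3-5 cols 0-1 -> outside (row miss)
  D: rows 1-6 cols 2-5 z=4 -> covers; best now B (z=3)
  E: rows 1-2 cols 9-10 -> outside (col miss)
Winner: B at z=3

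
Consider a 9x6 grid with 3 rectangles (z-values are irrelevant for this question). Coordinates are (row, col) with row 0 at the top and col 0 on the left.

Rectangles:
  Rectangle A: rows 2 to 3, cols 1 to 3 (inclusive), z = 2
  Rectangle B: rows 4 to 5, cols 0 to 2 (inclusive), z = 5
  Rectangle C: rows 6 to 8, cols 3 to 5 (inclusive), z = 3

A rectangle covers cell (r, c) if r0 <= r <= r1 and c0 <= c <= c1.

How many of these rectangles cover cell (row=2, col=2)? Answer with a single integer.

Check cell (2,2):
  A: rows 2-3 cols 1-3 -> covers
  B: rows 4-5 cols 0-2 -> outside (row miss)
  C: rows 6-8 cols 3-5 -> outside (row miss)
Count covering = 1

Answer: 1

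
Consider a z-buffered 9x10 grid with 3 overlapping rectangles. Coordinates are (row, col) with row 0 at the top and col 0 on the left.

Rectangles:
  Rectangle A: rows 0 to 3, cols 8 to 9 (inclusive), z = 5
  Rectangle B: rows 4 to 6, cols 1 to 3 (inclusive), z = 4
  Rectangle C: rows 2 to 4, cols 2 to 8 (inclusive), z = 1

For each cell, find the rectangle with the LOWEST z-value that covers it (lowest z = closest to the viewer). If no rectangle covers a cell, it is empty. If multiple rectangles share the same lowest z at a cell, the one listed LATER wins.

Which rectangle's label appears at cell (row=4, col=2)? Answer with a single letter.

Check cell (4,2):
  A: rows 0-3 cols 8-9 -> outside (row miss)
  B: rows 4-6 cols 1-3 z=4 -> covers; best now B (z=4)
  C: rows 2-4 cols 2-8 z=1 -> covers; best now C (z=1)
Winner: C at z=1

Answer: C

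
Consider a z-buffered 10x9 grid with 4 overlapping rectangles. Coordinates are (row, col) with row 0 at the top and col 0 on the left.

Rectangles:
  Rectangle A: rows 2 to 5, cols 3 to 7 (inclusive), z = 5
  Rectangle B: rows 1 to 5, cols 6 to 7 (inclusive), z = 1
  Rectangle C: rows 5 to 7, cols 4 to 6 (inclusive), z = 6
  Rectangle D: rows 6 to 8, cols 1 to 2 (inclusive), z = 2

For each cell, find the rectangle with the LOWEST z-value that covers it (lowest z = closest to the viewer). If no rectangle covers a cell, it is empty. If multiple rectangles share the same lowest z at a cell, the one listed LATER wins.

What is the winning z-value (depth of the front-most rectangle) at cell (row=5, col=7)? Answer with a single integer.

Answer: 1

Derivation:
Check cell (5,7):
  A: rows 2-5 cols 3-7 z=5 -> covers; best now A (z=5)
  B: rows 1-5 cols 6-7 z=1 -> covers; best now B (z=1)
  C: rows 5-7 cols 4-6 -> outside (col miss)
  D: rows 6-8 cols 1-2 -> outside (row miss)
Winner: B at z=1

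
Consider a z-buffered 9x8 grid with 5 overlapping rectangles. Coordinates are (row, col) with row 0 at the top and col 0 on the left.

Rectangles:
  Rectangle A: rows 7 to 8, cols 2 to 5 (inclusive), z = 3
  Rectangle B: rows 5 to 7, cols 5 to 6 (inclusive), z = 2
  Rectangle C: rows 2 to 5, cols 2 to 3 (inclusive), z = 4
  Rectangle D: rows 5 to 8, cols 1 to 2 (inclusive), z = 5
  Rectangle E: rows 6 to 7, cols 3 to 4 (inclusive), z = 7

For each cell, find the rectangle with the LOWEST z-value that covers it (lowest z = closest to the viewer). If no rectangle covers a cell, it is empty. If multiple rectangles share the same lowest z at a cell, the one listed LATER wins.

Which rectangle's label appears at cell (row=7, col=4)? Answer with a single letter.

Answer: A

Derivation:
Check cell (7,4):
  A: rows 7-8 cols 2-5 z=3 -> covers; best now A (z=3)
  B: rows 5-7 cols 5-6 -> outside (col miss)
  C: rows 2-5 cols 2-3 -> outside (row miss)
  D: rows 5-8 cols 1-2 -> outside (col miss)
  E: rows 6-7 cols 3-4 z=7 -> covers; best now A (z=3)
Winner: A at z=3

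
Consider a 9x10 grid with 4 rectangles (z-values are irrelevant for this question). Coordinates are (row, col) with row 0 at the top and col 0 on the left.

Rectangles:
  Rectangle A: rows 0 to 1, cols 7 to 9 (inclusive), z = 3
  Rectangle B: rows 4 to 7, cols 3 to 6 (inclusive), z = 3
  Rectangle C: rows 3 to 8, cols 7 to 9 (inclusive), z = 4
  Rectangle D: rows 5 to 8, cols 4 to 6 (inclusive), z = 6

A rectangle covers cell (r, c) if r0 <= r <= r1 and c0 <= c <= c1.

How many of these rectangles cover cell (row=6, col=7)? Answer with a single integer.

Answer: 1

Derivation:
Check cell (6,7):
  A: rows 0-1 cols 7-9 -> outside (row miss)
  B: rows 4-7 cols 3-6 -> outside (col miss)
  C: rows 3-8 cols 7-9 -> covers
  D: rows 5-8 cols 4-6 -> outside (col miss)
Count covering = 1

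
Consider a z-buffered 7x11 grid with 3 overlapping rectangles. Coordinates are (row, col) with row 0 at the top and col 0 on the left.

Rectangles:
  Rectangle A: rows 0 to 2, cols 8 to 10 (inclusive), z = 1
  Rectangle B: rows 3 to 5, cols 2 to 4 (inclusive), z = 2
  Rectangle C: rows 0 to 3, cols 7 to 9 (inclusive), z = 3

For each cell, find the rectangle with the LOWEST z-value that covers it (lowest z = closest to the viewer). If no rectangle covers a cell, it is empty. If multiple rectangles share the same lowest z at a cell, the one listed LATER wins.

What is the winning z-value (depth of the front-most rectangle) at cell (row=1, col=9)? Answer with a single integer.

Check cell (1,9):
  A: rows 0-2 cols 8-10 z=1 -> covers; best now A (z=1)
  B: rows 3-5 cols 2-4 -> outside (row miss)
  C: rows 0-3 cols 7-9 z=3 -> covers; best now A (z=1)
Winner: A at z=1

Answer: 1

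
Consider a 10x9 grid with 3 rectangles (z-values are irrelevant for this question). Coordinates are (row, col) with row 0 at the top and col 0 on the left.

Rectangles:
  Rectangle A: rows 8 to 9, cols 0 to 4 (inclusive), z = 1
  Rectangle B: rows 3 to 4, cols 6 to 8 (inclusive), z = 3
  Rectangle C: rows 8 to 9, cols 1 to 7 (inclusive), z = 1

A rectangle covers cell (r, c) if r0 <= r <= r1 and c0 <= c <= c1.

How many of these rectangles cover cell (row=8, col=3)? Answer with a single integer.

Answer: 2

Derivation:
Check cell (8,3):
  A: rows 8-9 cols 0-4 -> covers
  B: rows 3-4 cols 6-8 -> outside (row miss)
  C: rows 8-9 cols 1-7 -> covers
Count covering = 2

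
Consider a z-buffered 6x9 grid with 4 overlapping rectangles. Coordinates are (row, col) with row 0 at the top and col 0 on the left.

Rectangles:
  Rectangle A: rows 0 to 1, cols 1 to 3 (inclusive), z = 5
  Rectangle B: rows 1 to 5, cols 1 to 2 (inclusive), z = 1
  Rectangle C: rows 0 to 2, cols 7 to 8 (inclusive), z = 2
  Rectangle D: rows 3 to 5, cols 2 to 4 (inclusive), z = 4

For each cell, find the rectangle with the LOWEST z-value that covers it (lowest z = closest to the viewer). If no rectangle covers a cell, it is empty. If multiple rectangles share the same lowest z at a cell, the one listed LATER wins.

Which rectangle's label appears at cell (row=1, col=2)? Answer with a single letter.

Check cell (1,2):
  A: rows 0-1 cols 1-3 z=5 -> covers; best now A (z=5)
  B: rows 1-5 cols 1-2 z=1 -> covers; best now B (z=1)
  C: rows 0-2 cols 7-8 -> outside (col miss)
  D: rows 3-5 cols 2-4 -> outside (row miss)
Winner: B at z=1

Answer: B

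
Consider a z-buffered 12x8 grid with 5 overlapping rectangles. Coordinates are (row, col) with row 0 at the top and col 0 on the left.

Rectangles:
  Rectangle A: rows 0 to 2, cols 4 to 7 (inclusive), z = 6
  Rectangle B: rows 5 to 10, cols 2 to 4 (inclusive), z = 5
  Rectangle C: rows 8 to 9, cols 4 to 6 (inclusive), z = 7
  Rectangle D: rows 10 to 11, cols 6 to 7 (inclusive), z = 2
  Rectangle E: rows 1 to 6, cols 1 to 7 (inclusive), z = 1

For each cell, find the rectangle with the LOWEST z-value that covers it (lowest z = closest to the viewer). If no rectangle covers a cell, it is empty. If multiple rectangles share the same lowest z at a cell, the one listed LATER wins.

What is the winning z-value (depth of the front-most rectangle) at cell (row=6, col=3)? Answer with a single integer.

Answer: 1

Derivation:
Check cell (6,3):
  A: rows 0-2 cols 4-7 -> outside (row miss)
  B: rows 5-10 cols 2-4 z=5 -> covers; best now B (z=5)
  C: rows 8-9 cols 4-6 -> outside (row miss)
  D: rows 10-11 cols 6-7 -> outside (row miss)
  E: rows 1-6 cols 1-7 z=1 -> covers; best now E (z=1)
Winner: E at z=1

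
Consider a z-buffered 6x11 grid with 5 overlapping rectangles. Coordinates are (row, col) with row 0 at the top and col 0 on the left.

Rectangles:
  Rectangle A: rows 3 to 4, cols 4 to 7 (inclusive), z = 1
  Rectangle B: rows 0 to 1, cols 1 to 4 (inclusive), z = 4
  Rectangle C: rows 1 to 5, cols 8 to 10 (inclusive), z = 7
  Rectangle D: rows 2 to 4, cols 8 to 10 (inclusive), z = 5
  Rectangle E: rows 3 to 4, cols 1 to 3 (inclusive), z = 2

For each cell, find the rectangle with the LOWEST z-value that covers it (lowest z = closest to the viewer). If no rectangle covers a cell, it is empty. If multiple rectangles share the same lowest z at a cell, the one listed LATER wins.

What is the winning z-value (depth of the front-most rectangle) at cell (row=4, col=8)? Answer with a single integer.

Check cell (4,8):
  A: rows 3-4 cols 4-7 -> outside (col miss)
  B: rows 0-1 cols 1-4 -> outside (row miss)
  C: rows 1-5 cols 8-10 z=7 -> covers; best now C (z=7)
  D: rows 2-4 cols 8-10 z=5 -> covers; best now D (z=5)
  E: rows 3-4 cols 1-3 -> outside (col miss)
Winner: D at z=5

Answer: 5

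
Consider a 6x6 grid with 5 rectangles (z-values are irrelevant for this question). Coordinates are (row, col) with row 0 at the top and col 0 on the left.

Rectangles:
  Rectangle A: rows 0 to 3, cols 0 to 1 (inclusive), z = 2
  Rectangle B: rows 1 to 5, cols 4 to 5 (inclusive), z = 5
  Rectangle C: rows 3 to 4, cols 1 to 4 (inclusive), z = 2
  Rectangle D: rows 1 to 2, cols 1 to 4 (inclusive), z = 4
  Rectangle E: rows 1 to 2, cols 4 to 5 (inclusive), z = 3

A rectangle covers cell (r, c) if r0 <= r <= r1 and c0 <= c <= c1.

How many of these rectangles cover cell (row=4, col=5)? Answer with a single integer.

Check cell (4,5):
  A: rows 0-3 cols 0-1 -> outside (row miss)
  B: rows 1-5 cols 4-5 -> covers
  C: rows 3-4 cols 1-4 -> outside (col miss)
  D: rows 1-2 cols 1-4 -> outside (row miss)
  E: rows 1-2 cols 4-5 -> outside (row miss)
Count covering = 1

Answer: 1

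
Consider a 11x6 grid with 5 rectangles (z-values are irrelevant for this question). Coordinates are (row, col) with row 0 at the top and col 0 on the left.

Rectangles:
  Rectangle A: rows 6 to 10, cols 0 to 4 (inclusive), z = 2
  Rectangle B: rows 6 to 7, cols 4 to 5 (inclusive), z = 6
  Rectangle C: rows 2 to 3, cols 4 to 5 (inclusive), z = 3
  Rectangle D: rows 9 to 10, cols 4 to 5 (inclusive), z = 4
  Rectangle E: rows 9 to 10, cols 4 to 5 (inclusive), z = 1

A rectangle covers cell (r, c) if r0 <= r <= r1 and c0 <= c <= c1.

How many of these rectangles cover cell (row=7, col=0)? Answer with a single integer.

Check cell (7,0):
  A: rows 6-10 cols 0-4 -> covers
  B: rows 6-7 cols 4-5 -> outside (col miss)
  C: rows 2-3 cols 4-5 -> outside (row miss)
  D: rows 9-10 cols 4-5 -> outside (row miss)
  E: rows 9-10 cols 4-5 -> outside (row miss)
Count covering = 1

Answer: 1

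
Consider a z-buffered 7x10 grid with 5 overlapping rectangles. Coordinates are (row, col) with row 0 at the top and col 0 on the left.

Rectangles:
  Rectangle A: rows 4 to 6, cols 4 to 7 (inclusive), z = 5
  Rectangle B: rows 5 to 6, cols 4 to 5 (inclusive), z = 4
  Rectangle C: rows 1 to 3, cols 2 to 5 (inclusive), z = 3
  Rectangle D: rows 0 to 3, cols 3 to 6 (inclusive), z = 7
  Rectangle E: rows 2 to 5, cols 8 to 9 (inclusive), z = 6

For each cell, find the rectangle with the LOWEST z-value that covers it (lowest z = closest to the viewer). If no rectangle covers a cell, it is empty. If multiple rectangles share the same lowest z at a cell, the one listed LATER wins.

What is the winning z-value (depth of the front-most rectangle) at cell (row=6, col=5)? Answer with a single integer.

Check cell (6,5):
  A: rows 4-6 cols 4-7 z=5 -> covers; best now A (z=5)
  B: rows 5-6 cols 4-5 z=4 -> covers; best now B (z=4)
  C: rows 1-3 cols 2-5 -> outside (row miss)
  D: rows 0-3 cols 3-6 -> outside (row miss)
  E: rows 2-5 cols 8-9 -> outside (row miss)
Winner: B at z=4

Answer: 4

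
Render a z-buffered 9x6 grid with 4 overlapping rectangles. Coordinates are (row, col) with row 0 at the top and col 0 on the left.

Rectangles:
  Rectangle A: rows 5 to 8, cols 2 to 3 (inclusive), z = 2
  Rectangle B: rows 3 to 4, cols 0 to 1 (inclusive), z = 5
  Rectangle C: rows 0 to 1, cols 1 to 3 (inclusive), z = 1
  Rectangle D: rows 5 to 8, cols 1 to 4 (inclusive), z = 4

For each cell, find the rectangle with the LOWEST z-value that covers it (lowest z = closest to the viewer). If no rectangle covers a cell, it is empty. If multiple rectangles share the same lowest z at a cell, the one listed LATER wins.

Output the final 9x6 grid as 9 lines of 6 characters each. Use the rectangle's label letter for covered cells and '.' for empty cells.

.CCC..
.CCC..
......
BB....
BB....
.DAAD.
.DAAD.
.DAAD.
.DAAD.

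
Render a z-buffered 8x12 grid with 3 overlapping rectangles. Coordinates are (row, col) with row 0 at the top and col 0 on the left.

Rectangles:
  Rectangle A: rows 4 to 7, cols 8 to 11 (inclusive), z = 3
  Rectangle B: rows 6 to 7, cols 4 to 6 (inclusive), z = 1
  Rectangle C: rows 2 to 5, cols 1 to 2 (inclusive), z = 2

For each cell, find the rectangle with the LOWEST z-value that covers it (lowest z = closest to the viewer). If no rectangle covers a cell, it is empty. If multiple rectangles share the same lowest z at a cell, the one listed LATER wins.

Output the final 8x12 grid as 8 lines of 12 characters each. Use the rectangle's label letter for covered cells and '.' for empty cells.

............
............
.CC.........
.CC.........
.CC.....AAAA
.CC.....AAAA
....BBB.AAAA
....BBB.AAAA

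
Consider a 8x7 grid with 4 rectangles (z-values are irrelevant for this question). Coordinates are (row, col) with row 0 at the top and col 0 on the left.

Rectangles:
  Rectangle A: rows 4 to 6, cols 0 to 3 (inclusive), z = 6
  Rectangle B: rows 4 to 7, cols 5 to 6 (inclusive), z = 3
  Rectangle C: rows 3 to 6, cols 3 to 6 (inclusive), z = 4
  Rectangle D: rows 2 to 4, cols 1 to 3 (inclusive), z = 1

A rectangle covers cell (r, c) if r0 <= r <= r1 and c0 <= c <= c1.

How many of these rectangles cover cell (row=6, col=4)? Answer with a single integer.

Check cell (6,4):
  A: rows 4-6 cols 0-3 -> outside (col miss)
  B: rows 4-7 cols 5-6 -> outside (col miss)
  C: rows 3-6 cols 3-6 -> covers
  D: rows 2-4 cols 1-3 -> outside (row miss)
Count covering = 1

Answer: 1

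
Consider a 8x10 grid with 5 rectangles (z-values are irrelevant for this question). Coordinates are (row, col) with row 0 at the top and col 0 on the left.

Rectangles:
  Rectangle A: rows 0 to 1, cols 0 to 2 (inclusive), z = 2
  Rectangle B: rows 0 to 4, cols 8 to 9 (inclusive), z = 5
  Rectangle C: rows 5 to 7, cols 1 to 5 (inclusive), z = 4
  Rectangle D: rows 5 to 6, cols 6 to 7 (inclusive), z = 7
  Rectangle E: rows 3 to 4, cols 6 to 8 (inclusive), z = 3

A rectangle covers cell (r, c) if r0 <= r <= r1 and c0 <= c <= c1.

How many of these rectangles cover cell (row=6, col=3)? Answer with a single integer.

Check cell (6,3):
  A: rows 0-1 cols 0-2 -> outside (row miss)
  B: rows 0-4 cols 8-9 -> outside (row miss)
  C: rows 5-7 cols 1-5 -> covers
  D: rows 5-6 cols 6-7 -> outside (col miss)
  E: rows 3-4 cols 6-8 -> outside (row miss)
Count covering = 1

Answer: 1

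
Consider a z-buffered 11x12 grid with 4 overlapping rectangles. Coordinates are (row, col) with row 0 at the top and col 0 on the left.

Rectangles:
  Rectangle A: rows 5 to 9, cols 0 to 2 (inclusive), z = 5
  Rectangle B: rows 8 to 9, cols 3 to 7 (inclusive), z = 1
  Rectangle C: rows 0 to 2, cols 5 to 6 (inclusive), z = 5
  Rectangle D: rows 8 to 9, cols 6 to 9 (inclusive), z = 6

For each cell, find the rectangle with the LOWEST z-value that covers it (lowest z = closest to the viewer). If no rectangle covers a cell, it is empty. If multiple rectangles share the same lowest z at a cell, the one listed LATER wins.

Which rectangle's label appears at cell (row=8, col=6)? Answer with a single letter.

Check cell (8,6):
  A: rows 5-9 cols 0-2 -> outside (col miss)
  B: rows 8-9 cols 3-7 z=1 -> covers; best now B (z=1)
  C: rows 0-2 cols 5-6 -> outside (row miss)
  D: rows 8-9 cols 6-9 z=6 -> covers; best now B (z=1)
Winner: B at z=1

Answer: B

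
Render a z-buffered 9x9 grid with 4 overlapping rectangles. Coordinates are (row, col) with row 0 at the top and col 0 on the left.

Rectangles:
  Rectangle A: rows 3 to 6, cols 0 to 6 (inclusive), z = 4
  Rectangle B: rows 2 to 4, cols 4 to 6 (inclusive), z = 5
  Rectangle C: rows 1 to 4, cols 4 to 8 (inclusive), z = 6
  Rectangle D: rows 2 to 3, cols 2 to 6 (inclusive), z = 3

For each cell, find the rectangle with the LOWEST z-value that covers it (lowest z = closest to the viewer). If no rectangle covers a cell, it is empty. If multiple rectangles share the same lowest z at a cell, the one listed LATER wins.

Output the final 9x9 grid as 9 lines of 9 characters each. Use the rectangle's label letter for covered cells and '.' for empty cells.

.........
....CCCCC
..DDDDDCC
AADDDDDCC
AAAAAAACC
AAAAAAA..
AAAAAAA..
.........
.........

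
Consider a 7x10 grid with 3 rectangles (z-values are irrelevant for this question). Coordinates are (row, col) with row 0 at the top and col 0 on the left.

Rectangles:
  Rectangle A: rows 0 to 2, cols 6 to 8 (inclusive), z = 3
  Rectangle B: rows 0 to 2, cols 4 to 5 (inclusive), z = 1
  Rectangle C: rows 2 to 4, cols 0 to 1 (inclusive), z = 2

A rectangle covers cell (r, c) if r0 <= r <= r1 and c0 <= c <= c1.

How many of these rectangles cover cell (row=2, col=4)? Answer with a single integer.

Check cell (2,4):
  A: rows 0-2 cols 6-8 -> outside (col miss)
  B: rows 0-2 cols 4-5 -> covers
  C: rows 2-4 cols 0-1 -> outside (col miss)
Count covering = 1

Answer: 1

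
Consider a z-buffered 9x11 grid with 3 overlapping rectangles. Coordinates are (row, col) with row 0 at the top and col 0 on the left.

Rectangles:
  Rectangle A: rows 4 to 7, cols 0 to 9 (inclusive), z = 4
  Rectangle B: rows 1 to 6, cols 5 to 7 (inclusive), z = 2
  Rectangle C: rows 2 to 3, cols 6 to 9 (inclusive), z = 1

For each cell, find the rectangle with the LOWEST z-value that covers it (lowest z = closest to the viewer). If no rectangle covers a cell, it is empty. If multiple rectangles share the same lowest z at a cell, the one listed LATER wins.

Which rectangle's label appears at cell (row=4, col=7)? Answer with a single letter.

Check cell (4,7):
  A: rows 4-7 cols 0-9 z=4 -> covers; best now A (z=4)
  B: rows 1-6 cols 5-7 z=2 -> covers; best now B (z=2)
  C: rows 2-3 cols 6-9 -> outside (row miss)
Winner: B at z=2

Answer: B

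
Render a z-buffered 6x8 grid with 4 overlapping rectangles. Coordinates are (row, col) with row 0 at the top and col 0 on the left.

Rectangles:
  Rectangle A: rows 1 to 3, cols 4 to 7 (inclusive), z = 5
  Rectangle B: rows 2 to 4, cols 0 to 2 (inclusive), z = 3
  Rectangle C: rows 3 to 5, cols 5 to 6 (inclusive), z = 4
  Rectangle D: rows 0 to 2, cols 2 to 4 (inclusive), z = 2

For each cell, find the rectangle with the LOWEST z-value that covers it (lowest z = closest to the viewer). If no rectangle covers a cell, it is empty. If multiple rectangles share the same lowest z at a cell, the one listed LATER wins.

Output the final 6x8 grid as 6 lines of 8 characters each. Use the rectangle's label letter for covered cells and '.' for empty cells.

..DDD...
..DDDAAA
BBDDDAAA
BBB.ACCA
BBB..CC.
.....CC.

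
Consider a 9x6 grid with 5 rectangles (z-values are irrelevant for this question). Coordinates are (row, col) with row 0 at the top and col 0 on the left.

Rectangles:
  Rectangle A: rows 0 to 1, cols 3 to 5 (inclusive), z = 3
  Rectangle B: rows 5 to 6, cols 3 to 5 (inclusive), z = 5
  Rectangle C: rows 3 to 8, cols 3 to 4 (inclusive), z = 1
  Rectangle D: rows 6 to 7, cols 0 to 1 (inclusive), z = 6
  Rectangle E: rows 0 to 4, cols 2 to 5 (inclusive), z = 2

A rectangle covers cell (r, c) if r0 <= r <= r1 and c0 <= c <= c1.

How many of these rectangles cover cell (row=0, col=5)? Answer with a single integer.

Answer: 2

Derivation:
Check cell (0,5):
  A: rows 0-1 cols 3-5 -> covers
  B: rows 5-6 cols 3-5 -> outside (row miss)
  C: rows 3-8 cols 3-4 -> outside (row miss)
  D: rows 6-7 cols 0-1 -> outside (row miss)
  E: rows 0-4 cols 2-5 -> covers
Count covering = 2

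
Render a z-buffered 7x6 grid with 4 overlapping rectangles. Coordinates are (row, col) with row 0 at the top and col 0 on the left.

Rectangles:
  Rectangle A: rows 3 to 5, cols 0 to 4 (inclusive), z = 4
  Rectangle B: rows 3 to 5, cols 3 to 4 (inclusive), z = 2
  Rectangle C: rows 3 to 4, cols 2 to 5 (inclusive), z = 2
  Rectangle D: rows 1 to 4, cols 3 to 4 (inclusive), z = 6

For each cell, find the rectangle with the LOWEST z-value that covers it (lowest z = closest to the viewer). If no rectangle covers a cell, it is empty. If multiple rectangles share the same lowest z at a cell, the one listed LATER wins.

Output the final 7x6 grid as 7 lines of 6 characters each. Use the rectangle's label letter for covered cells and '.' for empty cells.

......
...DD.
...DD.
AACCCC
AACCCC
AAABB.
......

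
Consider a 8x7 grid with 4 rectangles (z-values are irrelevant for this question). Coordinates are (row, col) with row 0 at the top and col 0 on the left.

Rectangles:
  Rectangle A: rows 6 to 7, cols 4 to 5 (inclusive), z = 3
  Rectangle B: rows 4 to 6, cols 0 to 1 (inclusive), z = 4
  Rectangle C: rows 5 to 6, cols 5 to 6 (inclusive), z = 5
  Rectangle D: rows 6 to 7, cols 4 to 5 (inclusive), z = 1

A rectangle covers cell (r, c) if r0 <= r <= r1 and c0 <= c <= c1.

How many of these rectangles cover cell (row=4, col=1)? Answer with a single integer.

Check cell (4,1):
  A: rows 6-7 cols 4-5 -> outside (row miss)
  B: rows 4-6 cols 0-1 -> covers
  C: rows 5-6 cols 5-6 -> outside (row miss)
  D: rows 6-7 cols 4-5 -> outside (row miss)
Count covering = 1

Answer: 1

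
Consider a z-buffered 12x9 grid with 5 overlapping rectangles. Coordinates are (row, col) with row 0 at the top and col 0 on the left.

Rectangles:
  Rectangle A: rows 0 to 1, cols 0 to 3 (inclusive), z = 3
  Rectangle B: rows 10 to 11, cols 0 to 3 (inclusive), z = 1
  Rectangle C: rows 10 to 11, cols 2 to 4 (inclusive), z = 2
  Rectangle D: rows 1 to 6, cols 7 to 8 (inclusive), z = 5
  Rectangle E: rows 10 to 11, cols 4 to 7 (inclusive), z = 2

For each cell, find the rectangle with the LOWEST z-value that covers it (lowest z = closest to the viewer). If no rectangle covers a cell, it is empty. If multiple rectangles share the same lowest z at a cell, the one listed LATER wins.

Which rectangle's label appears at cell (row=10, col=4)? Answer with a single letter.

Check cell (10,4):
  A: rows 0-1 cols 0-3 -> outside (row miss)
  B: rows 10-11 cols 0-3 -> outside (col miss)
  C: rows 10-11 cols 2-4 z=2 -> covers; best now C (z=2)
  D: rows 1-6 cols 7-8 -> outside (row miss)
  E: rows 10-11 cols 4-7 z=2 -> covers; best now E (z=2)
Winner: E at z=2

Answer: E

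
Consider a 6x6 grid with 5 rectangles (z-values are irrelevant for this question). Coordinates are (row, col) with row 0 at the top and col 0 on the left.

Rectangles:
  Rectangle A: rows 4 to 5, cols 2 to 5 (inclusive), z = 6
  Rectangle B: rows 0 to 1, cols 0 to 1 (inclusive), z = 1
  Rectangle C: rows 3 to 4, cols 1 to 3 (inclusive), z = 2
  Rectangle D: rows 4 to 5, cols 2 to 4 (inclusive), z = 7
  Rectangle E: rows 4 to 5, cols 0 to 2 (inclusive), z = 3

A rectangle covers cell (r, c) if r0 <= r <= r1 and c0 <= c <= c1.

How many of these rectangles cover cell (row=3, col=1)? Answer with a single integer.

Answer: 1

Derivation:
Check cell (3,1):
  A: rows 4-5 cols 2-5 -> outside (row miss)
  B: rows 0-1 cols 0-1 -> outside (row miss)
  C: rows 3-4 cols 1-3 -> covers
  D: rows 4-5 cols 2-4 -> outside (row miss)
  E: rows 4-5 cols 0-2 -> outside (row miss)
Count covering = 1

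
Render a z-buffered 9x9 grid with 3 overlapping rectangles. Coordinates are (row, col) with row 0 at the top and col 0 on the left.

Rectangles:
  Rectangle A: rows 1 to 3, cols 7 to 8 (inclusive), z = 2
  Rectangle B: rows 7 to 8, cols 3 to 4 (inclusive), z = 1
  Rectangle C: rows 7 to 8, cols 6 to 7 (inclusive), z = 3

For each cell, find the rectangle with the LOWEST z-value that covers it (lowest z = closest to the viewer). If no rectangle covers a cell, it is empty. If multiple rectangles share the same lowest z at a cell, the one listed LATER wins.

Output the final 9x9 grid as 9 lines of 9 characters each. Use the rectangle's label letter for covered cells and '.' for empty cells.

.........
.......AA
.......AA
.......AA
.........
.........
.........
...BB.CC.
...BB.CC.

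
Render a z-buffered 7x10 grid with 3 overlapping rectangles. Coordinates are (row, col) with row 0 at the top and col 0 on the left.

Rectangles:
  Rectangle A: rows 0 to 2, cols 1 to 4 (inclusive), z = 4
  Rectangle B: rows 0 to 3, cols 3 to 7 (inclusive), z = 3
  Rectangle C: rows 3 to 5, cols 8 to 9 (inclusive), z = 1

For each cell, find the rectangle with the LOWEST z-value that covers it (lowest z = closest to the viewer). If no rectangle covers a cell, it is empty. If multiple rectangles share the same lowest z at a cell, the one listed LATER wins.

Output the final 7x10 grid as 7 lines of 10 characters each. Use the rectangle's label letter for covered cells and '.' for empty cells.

.AABBBBB..
.AABBBBB..
.AABBBBB..
...BBBBBCC
........CC
........CC
..........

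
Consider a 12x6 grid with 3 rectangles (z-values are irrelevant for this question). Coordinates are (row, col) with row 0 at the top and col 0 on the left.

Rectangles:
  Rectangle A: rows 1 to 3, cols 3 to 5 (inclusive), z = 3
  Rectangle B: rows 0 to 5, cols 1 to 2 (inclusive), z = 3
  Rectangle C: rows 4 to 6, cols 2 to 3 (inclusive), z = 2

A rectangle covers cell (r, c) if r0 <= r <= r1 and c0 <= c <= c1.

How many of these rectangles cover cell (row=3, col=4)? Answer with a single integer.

Answer: 1

Derivation:
Check cell (3,4):
  A: rows 1-3 cols 3-5 -> covers
  B: rows 0-5 cols 1-2 -> outside (col miss)
  C: rows 4-6 cols 2-3 -> outside (row miss)
Count covering = 1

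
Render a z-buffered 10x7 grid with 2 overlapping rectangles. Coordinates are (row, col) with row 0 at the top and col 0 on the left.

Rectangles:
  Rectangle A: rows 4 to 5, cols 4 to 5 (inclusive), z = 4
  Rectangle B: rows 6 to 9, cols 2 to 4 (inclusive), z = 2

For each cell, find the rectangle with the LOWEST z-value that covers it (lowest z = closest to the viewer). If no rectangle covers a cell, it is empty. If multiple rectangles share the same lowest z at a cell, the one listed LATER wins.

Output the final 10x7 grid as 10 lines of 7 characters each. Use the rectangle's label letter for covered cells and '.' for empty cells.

.......
.......
.......
.......
....AA.
....AA.
..BBB..
..BBB..
..BBB..
..BBB..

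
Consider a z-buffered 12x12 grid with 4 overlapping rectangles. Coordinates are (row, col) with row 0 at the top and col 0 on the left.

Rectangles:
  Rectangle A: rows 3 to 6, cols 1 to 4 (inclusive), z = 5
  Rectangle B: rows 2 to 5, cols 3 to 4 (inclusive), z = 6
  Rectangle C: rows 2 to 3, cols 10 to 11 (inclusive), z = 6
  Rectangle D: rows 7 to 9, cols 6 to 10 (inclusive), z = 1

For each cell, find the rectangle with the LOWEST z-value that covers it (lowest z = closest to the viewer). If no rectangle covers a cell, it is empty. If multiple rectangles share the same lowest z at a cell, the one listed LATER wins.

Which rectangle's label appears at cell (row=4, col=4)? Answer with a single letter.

Answer: A

Derivation:
Check cell (4,4):
  A: rows 3-6 cols 1-4 z=5 -> covers; best now A (z=5)
  B: rows 2-5 cols 3-4 z=6 -> covers; best now A (z=5)
  C: rows 2-3 cols 10-11 -> outside (row miss)
  D: rows 7-9 cols 6-10 -> outside (row miss)
Winner: A at z=5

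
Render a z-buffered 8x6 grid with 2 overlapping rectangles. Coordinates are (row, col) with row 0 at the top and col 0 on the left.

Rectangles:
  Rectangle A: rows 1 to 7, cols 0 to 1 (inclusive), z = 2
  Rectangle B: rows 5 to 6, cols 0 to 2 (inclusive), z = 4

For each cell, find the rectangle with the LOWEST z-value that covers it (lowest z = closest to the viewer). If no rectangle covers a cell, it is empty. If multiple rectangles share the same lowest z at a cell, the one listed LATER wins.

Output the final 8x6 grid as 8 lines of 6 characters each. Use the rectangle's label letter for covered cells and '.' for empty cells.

......
AA....
AA....
AA....
AA....
AAB...
AAB...
AA....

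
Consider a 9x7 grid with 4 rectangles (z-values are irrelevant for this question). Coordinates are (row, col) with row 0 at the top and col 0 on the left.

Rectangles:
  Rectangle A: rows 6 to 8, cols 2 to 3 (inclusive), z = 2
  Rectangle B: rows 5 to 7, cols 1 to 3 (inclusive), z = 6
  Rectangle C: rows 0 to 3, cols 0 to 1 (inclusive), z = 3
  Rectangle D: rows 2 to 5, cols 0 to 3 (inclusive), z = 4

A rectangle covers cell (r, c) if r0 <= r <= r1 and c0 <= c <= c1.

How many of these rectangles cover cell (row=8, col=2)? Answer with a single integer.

Check cell (8,2):
  A: rows 6-8 cols 2-3 -> covers
  B: rows 5-7 cols 1-3 -> outside (row miss)
  C: rows 0-3 cols 0-1 -> outside (row miss)
  D: rows 2-5 cols 0-3 -> outside (row miss)
Count covering = 1

Answer: 1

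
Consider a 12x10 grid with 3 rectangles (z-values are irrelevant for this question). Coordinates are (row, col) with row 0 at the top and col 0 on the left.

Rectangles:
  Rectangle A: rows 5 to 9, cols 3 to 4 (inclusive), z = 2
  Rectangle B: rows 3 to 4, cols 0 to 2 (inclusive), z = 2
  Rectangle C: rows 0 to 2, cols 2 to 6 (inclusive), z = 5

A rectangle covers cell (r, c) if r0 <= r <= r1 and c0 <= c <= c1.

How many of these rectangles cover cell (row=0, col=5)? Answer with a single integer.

Answer: 1

Derivation:
Check cell (0,5):
  A: rows 5-9 cols 3-4 -> outside (row miss)
  B: rows 3-4 cols 0-2 -> outside (row miss)
  C: rows 0-2 cols 2-6 -> covers
Count covering = 1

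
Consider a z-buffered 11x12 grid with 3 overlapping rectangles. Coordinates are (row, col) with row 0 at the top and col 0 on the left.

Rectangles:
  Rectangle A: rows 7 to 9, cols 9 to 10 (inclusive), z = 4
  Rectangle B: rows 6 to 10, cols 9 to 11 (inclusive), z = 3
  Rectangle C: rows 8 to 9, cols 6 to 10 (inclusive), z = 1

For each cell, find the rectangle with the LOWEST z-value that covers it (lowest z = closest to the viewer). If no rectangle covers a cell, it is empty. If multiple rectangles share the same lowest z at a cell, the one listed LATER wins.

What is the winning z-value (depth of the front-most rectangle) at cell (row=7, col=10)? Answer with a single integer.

Check cell (7,10):
  A: rows 7-9 cols 9-10 z=4 -> covers; best now A (z=4)
  B: rows 6-10 cols 9-11 z=3 -> covers; best now B (z=3)
  C: rows 8-9 cols 6-10 -> outside (row miss)
Winner: B at z=3

Answer: 3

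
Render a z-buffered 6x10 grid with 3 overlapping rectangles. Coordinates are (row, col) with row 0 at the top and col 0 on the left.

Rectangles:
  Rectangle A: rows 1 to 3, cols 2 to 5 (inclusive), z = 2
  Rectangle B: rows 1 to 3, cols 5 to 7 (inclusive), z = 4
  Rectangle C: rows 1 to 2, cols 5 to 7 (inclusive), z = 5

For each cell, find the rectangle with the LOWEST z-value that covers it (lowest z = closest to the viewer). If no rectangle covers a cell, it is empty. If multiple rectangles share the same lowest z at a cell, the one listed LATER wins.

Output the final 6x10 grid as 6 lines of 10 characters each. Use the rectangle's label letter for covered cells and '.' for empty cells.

..........
..AAAABB..
..AAAABB..
..AAAABB..
..........
..........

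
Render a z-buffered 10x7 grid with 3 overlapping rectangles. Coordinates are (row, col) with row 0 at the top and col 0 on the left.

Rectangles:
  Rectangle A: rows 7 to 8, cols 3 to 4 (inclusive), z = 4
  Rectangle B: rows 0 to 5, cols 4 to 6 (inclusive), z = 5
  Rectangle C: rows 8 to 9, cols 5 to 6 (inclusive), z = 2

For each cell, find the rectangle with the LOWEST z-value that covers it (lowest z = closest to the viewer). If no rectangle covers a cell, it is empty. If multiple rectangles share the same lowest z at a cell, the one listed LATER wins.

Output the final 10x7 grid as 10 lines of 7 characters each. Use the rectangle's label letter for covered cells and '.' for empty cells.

....BBB
....BBB
....BBB
....BBB
....BBB
....BBB
.......
...AA..
...AACC
.....CC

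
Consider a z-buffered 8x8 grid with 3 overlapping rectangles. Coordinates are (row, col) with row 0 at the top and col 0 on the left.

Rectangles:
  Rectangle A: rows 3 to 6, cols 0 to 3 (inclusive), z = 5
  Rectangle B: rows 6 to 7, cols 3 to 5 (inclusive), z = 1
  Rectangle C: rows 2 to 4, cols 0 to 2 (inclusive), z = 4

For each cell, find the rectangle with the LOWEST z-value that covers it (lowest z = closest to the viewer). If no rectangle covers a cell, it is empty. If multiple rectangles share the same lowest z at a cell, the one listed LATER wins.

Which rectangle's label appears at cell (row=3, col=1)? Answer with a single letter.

Answer: C

Derivation:
Check cell (3,1):
  A: rows 3-6 cols 0-3 z=5 -> covers; best now A (z=5)
  B: rows 6-7 cols 3-5 -> outside (row miss)
  C: rows 2-4 cols 0-2 z=4 -> covers; best now C (z=4)
Winner: C at z=4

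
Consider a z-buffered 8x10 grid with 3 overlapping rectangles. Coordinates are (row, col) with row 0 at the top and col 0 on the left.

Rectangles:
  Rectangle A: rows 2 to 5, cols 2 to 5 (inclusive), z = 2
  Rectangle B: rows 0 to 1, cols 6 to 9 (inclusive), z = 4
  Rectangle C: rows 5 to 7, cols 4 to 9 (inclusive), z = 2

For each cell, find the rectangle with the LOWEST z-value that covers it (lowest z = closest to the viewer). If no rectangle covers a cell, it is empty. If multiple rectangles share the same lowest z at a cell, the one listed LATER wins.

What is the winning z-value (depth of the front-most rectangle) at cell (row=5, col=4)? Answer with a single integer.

Answer: 2

Derivation:
Check cell (5,4):
  A: rows 2-5 cols 2-5 z=2 -> covers; best now A (z=2)
  B: rows 0-1 cols 6-9 -> outside (row miss)
  C: rows 5-7 cols 4-9 z=2 -> covers; best now C (z=2)
Winner: C at z=2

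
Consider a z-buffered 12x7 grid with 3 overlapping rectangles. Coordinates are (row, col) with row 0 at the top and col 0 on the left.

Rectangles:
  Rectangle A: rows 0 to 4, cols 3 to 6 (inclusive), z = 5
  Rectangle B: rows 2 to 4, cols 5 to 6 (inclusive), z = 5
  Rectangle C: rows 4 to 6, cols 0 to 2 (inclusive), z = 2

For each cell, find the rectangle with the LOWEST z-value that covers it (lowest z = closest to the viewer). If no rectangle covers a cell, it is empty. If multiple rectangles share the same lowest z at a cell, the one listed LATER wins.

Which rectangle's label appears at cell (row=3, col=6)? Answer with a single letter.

Answer: B

Derivation:
Check cell (3,6):
  A: rows 0-4 cols 3-6 z=5 -> covers; best now A (z=5)
  B: rows 2-4 cols 5-6 z=5 -> covers; best now B (z=5)
  C: rows 4-6 cols 0-2 -> outside (row miss)
Winner: B at z=5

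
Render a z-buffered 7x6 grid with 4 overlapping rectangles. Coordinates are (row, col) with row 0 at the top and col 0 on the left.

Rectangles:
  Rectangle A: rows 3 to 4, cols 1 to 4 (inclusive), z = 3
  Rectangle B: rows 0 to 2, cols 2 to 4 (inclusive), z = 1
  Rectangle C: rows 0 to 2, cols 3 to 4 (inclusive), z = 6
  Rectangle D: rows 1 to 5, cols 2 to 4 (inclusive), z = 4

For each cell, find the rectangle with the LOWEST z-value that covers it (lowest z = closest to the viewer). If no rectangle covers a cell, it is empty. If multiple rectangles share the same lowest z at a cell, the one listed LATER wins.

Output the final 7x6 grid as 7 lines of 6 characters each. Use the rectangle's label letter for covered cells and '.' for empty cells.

..BBB.
..BBB.
..BBB.
.AAAA.
.AAAA.
..DDD.
......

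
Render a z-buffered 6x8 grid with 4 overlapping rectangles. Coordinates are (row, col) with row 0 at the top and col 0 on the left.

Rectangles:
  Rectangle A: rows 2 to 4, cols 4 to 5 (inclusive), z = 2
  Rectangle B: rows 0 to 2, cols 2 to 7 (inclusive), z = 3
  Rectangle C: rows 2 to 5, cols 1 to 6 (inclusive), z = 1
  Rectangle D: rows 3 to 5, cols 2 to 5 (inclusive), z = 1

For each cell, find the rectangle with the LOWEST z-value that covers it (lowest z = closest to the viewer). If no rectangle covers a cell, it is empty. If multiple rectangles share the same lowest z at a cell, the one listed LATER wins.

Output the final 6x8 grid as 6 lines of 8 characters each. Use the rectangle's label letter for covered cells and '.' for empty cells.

..BBBBBB
..BBBBBB
.CCCCCCB
.CDDDDC.
.CDDDDC.
.CDDDDC.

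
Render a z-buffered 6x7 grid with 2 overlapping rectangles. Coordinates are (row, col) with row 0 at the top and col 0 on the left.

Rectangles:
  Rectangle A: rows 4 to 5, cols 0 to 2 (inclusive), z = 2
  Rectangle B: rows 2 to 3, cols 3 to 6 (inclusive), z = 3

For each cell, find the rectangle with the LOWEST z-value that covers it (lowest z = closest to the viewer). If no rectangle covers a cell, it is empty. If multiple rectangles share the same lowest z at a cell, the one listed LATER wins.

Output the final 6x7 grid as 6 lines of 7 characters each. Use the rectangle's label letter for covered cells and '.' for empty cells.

.......
.......
...BBBB
...BBBB
AAA....
AAA....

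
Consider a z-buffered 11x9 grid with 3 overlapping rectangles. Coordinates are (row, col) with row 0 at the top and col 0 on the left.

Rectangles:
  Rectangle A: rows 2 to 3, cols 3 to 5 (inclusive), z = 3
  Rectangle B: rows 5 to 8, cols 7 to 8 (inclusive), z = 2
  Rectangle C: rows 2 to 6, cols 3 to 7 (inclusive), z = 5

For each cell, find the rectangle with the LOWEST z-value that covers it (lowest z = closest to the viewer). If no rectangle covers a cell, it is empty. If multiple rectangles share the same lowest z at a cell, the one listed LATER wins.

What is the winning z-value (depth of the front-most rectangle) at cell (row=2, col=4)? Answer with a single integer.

Answer: 3

Derivation:
Check cell (2,4):
  A: rows 2-3 cols 3-5 z=3 -> covers; best now A (z=3)
  B: rows 5-8 cols 7-8 -> outside (row miss)
  C: rows 2-6 cols 3-7 z=5 -> covers; best now A (z=3)
Winner: A at z=3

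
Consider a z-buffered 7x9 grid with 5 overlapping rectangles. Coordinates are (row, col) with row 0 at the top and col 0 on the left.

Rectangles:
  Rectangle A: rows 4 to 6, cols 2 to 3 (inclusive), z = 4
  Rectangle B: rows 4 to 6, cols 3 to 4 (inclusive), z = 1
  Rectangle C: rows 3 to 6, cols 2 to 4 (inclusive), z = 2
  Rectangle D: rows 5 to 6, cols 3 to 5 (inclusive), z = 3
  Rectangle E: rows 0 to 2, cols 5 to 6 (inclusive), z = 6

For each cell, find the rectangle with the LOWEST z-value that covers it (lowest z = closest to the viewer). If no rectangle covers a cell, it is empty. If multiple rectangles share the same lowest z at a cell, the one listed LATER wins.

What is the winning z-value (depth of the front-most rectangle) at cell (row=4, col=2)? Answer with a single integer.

Check cell (4,2):
  A: rows 4-6 cols 2-3 z=4 -> covers; best now A (z=4)
  B: rows 4-6 cols 3-4 -> outside (col miss)
  C: rows 3-6 cols 2-4 z=2 -> covers; best now C (z=2)
  D: rows 5-6 cols 3-5 -> outside (row miss)
  E: rows 0-2 cols 5-6 -> outside (row miss)
Winner: C at z=2

Answer: 2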